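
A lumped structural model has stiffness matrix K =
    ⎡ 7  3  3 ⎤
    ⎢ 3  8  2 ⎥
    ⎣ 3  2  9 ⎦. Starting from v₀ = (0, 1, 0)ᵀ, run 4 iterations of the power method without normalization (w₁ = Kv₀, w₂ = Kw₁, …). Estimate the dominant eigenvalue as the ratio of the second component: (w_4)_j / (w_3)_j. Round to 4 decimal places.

w1 = Kv₀ = (3, 8, 2)
w2 = Kw1 = (51, 77, 43)
w3 = Kw2 = (717, 855, 694)
w4 = Kw3 = (9666, 10379, 10107)
Ratio at component: 10379 / 855 = 12.1392

λ ≈ 12.1392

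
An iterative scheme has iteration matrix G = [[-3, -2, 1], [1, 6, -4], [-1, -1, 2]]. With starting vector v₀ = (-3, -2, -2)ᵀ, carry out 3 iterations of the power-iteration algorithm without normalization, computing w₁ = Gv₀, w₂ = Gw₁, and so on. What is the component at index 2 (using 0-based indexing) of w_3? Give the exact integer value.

49

w1 = Gv₀ = ((-3)·(-3) + (-2)·(-2) + 1·(-2); 1·(-3) + 6·(-2) + (-4)·(-2); (-1)·(-3) + (-1)·(-2) + 2·(-2)) = (11, -7, 1)
w2 = Gw1 = ((-3)·11 + (-2)·(-7) + 1·1; 1·11 + 6·(-7) + (-4)·1; (-1)·11 + (-1)·(-7) + 2·1) = (-18, -35, -2)
w3 = Gw2 = (122, -220, 49)
The requested component of w3 is 49.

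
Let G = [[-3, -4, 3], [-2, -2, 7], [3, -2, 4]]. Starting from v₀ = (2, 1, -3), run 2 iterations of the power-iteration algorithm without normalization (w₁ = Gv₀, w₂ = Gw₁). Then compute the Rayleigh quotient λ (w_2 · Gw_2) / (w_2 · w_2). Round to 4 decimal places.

w1 = Gv₀ = ((-3)·2 + (-4)·1 + 3·(-3); (-2)·2 + (-2)·1 + 7·(-3); 3·2 + (-2)·1 + 4·(-3)) = (-19, -27, -8)
w2 = Gw1 = ((-3)·(-19) + (-4)·(-27) + 3·(-8); (-2)·(-19) + (-2)·(-27) + 7·(-8); 3·(-19) + (-2)·(-27) + 4·(-8)) = (141, 36, -35)
Gw2 = (-672, -599, 211)
w2·Gw2 = 141·(-672) + 36·(-599) + (-35)·211 = -123701; w2·w2 = 141·141 + 36·36 + (-35)·(-35) = 22402
λ ≈ -123701/22402 = -5.5219

-5.5219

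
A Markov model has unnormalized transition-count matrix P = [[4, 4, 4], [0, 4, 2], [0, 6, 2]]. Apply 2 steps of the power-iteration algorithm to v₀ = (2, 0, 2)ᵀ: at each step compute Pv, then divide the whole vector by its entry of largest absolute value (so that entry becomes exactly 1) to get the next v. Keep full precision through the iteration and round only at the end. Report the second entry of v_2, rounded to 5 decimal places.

0.25000

Pv0 = (16.000000, 4.000000, 4.000000); divide by 16.000000 → v1 = (1.000000, 0.250000, 0.250000)
Pv1 = (6.000000, 1.500000, 2.000000); divide by 6.000000 → v2 = (1.000000, 0.250000, 0.333333)
Requested entry of v2: 24/96 = 0.25000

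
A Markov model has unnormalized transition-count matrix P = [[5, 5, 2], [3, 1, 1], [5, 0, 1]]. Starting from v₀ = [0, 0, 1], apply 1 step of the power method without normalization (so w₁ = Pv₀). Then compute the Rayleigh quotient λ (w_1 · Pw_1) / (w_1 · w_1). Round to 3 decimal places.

w1 = Pv₀ = (5·0 + 5·0 + 2·1; 3·0 + 1·0 + 1·1; 5·0 + 0·0 + 1·1) = (2, 1, 1)
Pw1 = (17, 8, 11)
w1·Pw1 = 2·17 + 1·8 + 1·11 = 53; w1·w1 = 2·2 + 1·1 + 1·1 = 6
λ ≈ 53/6 = 8.833

8.833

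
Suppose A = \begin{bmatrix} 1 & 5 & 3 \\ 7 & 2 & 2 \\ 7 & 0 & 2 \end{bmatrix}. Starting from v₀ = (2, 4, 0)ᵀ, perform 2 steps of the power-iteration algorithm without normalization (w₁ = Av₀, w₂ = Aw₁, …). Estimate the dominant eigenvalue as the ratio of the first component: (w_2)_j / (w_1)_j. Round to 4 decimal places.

w1 = Av₀ = (1·2 + 5·4 + 3·0; 7·2 + 2·4 + 2·0; 7·2 + 0·4 + 2·0) = (22, 22, 14)
w2 = Aw1 = (1·22 + 5·22 + 3·14; 7·22 + 2·22 + 2·14; 7·22 + 0·22 + 2·14) = (174, 226, 182)
Ratio at component: 174 / 22 = 7.9091

λ ≈ 7.9091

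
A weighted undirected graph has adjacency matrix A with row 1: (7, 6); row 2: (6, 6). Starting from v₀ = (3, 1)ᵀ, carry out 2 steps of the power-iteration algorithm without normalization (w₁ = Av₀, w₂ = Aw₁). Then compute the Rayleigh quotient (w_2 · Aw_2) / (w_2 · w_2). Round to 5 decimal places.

λ ≈ 12.52079

w1 = Av₀ = (7·3 + 6·1; 6·3 + 6·1) = (27, 24)
w2 = Aw1 = (7·27 + 6·24; 6·27 + 6·24) = (333, 306)
Aw2 = (4167, 3834)
w2·Aw2 = 333·4167 + 306·3834 = 2560815; w2·w2 = 333·333 + 306·306 = 204525
λ ≈ 2560815/204525 = 12.52079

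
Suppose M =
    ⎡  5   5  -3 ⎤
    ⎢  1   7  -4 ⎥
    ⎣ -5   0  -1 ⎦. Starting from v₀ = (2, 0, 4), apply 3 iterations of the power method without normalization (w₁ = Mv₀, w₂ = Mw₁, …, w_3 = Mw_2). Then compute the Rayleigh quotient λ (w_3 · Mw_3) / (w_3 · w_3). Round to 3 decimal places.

λ ≈ 10.354

w1 = Mv₀ = (5·2 + 5·0 + (-3)·4; 1·2 + 7·0 + (-4)·4; (-5)·2 + 0·0 + (-1)·4) = (-2, -14, -14)
w2 = Mw1 = (5·(-2) + 5·(-14) + (-3)·(-14); 1·(-2) + 7·(-14) + (-4)·(-14); (-5)·(-2) + 0·(-14) + (-1)·(-14)) = (-38, -44, 24)
w3 = Mw2 = (-482, -442, 166)
Mw3 = (-5118, -4240, 2244)
w3·Mw3 = (-482)·(-5118) + (-442)·(-4240) + 166·2244 = 4713460; w3·w3 = (-482)·(-482) + (-442)·(-442) + 166·166 = 455244
λ ≈ 4713460/455244 = 10.354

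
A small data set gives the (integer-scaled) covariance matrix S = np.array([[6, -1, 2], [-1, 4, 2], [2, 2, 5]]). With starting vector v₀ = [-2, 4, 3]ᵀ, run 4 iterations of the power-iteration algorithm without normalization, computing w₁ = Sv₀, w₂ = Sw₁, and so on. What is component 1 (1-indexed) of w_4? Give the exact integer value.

w1 = Sv₀ = (6·(-2) + (-1)·4 + 2·3; (-1)·(-2) + 4·4 + 2·3; 2·(-2) + 2·4 + 5·3) = (-10, 24, 19)
w2 = Sw1 = (6·(-10) + (-1)·24 + 2·19; (-1)·(-10) + 4·24 + 2·19; 2·(-10) + 2·24 + 5·19) = (-46, 144, 123)
w3 = Sw2 = (-174, 868, 811)
w4 = Sw3 = (-290, 5268, 5443)
The requested component of w4 is -290.

-290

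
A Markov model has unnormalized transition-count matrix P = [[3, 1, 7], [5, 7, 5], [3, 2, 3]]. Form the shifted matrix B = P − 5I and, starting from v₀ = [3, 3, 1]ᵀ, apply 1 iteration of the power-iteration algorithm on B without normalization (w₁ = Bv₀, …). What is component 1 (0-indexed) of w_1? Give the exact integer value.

B = P − 5I has rows (-2, 1, 7); (5, 2, 5); (3, 2, -2)
w1 = Bv₀ = ((-2)·3 + 1·3 + 7·1; 5·3 + 2·3 + 5·1; 3·3 + 2·3 + (-2)·1) = (4, 26, 13)
Requested component of w1: 26

26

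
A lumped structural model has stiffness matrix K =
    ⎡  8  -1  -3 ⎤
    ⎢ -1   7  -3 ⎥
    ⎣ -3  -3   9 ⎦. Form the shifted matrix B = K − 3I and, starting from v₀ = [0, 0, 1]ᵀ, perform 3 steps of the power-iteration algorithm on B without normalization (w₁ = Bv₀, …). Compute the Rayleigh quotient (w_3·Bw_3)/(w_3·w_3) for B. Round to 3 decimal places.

B = K − 3I has rows (5, -1, -3); (-1, 4, -3); (-3, -3, 6)
w1 = Bv₀ = (-3, -3, 6)
w2 = Bw1 = (-30, -27, 54)
w3 = Bw2 = (-285, -240, 495)
Bw3 = (-2670, -2160, 4545)
w3·Bw3 = 3529125; w3·w3 = 383850; μ ≈ 3529125/383850 = 9.194

9.194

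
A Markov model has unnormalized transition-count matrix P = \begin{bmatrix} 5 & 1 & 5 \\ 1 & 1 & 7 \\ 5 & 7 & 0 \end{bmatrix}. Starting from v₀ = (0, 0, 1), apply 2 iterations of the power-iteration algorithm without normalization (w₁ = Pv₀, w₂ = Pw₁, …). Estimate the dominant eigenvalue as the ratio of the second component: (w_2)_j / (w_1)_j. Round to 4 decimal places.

w1 = Pv₀ = (5·0 + 1·0 + 5·1; 1·0 + 1·0 + 7·1; 5·0 + 7·0 + 0·1) = (5, 7, 0)
w2 = Pw1 = (5·5 + 1·7 + 5·0; 1·5 + 1·7 + 7·0; 5·5 + 7·7 + 0·0) = (32, 12, 74)
Ratio at component: 12 / 7 = 1.7143

1.7143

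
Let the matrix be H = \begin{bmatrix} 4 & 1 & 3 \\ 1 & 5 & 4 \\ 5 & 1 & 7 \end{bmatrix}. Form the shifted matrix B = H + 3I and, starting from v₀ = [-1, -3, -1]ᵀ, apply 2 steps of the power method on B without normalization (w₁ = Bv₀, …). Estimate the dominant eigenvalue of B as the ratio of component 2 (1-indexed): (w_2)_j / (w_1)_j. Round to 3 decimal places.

B = H + 3I has rows (7, 1, 3); (1, 8, 4); (5, 1, 10)
w1 = Bv₀ = (7·(-1) + 1·(-3) + 3·(-1); 1·(-1) + 8·(-3) + 4·(-1); 5·(-1) + 1·(-3) + 10·(-1)) = (-13, -29, -18)
w2 = Bw1 = (7·(-13) + 1·(-29) + 3·(-18); 1·(-13) + 8·(-29) + 4·(-18); 5·(-13) + 1·(-29) + 10·(-18)) = (-174, -317, -274)
Ratio: -317/-29 = 10.931

μ ≈ 10.931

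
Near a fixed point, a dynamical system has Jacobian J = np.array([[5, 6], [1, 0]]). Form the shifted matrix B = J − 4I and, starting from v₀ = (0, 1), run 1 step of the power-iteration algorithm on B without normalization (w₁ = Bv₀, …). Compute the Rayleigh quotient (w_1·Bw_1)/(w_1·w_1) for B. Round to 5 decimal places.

B = J − 4I has rows (1, 6); (1, -4)
w1 = Bv₀ = (1·0 + 6·1; 1·0 + (-4)·1) = (6, -4)
Bw1 = (-18, 22)
w1·Bw1 = -196; w1·w1 = 52; μ ≈ -196/52 = -3.76923

μ ≈ -3.76923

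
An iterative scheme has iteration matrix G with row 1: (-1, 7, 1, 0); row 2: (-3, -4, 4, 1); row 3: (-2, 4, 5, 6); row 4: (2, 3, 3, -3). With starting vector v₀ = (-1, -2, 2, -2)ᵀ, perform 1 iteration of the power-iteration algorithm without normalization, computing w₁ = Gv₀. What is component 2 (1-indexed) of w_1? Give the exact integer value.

17

w1 = Gv₀ = ((-1)·(-1) + 7·(-2) + 1·2 + 0·(-2); (-3)·(-1) + (-4)·(-2) + 4·2 + 1·(-2); (-2)·(-1) + 4·(-2) + 5·2 + 6·(-2); 2·(-1) + 3·(-2) + 3·2 + (-3)·(-2)) = (-11, 17, -8, 4)
The requested component of w1 is 17.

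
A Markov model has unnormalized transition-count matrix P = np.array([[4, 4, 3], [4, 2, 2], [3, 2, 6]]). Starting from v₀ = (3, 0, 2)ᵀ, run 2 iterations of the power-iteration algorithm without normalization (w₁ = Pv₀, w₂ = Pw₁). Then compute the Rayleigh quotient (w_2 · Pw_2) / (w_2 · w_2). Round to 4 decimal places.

w1 = Pv₀ = (4·3 + 4·0 + 3·2; 4·3 + 2·0 + 2·2; 3·3 + 2·0 + 6·2) = (18, 16, 21)
w2 = Pw1 = (4·18 + 4·16 + 3·21; 4·18 + 2·16 + 2·21; 3·18 + 2·16 + 6·21) = (199, 146, 212)
Pw2 = (2016, 1512, 2161)
w2·Pw2 = 199·2016 + 146·1512 + 212·2161 = 1080068; w2·w2 = 199·199 + 146·146 + 212·212 = 105861
λ ≈ 1080068/105861 = 10.2027

10.2027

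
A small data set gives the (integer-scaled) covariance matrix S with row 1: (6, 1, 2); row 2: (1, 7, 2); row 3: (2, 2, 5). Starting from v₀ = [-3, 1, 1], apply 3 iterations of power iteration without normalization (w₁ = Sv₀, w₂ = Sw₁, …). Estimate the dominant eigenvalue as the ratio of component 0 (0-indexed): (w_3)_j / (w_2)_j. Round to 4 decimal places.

w1 = Sv₀ = (6·(-3) + 1·1 + 2·1; 1·(-3) + 7·1 + 2·1; 2·(-3) + 2·1 + 5·1) = (-15, 6, 1)
w2 = Sw1 = (6·(-15) + 1·6 + 2·1; 1·(-15) + 7·6 + 2·1; 2·(-15) + 2·6 + 5·1) = (-82, 29, -13)
w3 = Sw2 = (-489, 95, -171)
Ratio at component: -489 / -82 = 5.9634

λ ≈ 5.9634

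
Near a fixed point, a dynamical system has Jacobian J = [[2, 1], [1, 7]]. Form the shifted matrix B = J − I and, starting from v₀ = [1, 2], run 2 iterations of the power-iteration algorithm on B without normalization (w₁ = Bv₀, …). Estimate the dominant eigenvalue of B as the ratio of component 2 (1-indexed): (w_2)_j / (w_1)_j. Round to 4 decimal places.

6.2308

B = J − I has rows (1, 1); (1, 6)
w1 = Bv₀ = (1·1 + 1·2; 1·1 + 6·2) = (3, 13)
w2 = Bw1 = (1·3 + 1·13; 1·3 + 6·13) = (16, 81)
Ratio: 81/13 = 6.2308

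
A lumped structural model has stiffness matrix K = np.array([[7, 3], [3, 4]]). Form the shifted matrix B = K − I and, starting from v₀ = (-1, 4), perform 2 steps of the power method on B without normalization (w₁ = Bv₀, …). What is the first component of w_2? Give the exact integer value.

B = K − I has rows (6, 3); (3, 3)
w1 = Bv₀ = (6·(-1) + 3·4; 3·(-1) + 3·4) = (6, 9)
w2 = Bw1 = (6·6 + 3·9; 3·6 + 3·9) = (63, 45)
Requested component of w2: 63

63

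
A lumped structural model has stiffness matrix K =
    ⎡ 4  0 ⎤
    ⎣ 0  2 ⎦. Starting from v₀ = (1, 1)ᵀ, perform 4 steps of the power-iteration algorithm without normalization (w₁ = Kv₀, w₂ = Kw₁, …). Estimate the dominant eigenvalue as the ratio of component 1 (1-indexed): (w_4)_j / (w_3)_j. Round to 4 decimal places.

4.0000

w1 = Kv₀ = (4·1 + 0·1; 0·1 + 2·1) = (4, 2)
w2 = Kw1 = (4·4 + 0·2; 0·4 + 2·2) = (16, 4)
w3 = Kw2 = (64, 8)
w4 = Kw3 = (256, 16)
Ratio at component: 256 / 64 = 4.0000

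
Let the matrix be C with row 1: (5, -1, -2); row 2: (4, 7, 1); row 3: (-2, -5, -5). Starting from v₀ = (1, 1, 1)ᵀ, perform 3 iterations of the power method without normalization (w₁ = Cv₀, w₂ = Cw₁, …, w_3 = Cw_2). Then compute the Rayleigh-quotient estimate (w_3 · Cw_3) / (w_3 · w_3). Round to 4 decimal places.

λ ≈ 5.4393

w1 = Cv₀ = (5·1 + (-1)·1 + (-2)·1; 4·1 + 7·1 + 1·1; (-2)·1 + (-5)·1 + (-5)·1) = (2, 12, -12)
w2 = Cw1 = (5·2 + (-1)·12 + (-2)·(-12); 4·2 + 7·12 + 1·(-12); (-2)·2 + (-5)·12 + (-5)·(-12)) = (22, 80, -4)
w3 = Cw2 = (38, 644, -424)
Cw3 = (394, 4236, -1176)
w3·Cw3 = 38·394 + 644·4236 + (-424)·(-1176) = 3241580; w3·w3 = 38·38 + 644·644 + (-424)·(-424) = 595956
λ ≈ 3241580/595956 = 5.4393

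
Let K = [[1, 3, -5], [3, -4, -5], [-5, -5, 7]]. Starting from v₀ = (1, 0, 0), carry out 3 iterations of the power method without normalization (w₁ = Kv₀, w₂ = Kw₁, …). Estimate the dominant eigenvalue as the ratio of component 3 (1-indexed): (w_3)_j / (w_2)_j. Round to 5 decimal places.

w1 = Kv₀ = (1·1 + 3·0 + (-5)·0; 3·1 + (-4)·0 + (-5)·0; (-5)·1 + (-5)·0 + 7·0) = (1, 3, -5)
w2 = Kw1 = (1·1 + 3·3 + (-5)·(-5); 3·1 + (-4)·3 + (-5)·(-5); (-5)·1 + (-5)·3 + 7·(-5)) = (35, 16, -55)
w3 = Kw2 = (358, 316, -640)
Ratio at component: -640 / -55 = 11.63636

11.63636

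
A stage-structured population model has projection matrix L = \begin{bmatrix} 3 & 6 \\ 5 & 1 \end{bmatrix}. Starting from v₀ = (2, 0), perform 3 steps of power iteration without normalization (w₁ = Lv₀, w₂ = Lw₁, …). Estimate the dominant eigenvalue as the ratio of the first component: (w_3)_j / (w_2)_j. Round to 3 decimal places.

λ ≈ 6.077

w1 = Lv₀ = (3·2 + 6·0; 5·2 + 1·0) = (6, 10)
w2 = Lw1 = (3·6 + 6·10; 5·6 + 1·10) = (78, 40)
w3 = Lw2 = (474, 430)
Ratio at component: 474 / 78 = 6.077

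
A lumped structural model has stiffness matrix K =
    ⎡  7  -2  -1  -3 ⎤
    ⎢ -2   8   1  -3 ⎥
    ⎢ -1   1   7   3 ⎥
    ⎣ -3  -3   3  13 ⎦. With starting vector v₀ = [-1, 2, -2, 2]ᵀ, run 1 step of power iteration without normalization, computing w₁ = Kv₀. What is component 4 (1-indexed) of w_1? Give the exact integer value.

17

w1 = Kv₀ = (-15, 10, -5, 17)
The requested component of w1 is 17.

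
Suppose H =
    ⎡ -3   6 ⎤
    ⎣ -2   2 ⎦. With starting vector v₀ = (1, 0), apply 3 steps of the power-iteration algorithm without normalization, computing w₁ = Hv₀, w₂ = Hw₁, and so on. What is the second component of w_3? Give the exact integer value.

w1 = Hv₀ = ((-3)·1 + 6·0; (-2)·1 + 2·0) = (-3, -2)
w2 = Hw1 = ((-3)·(-3) + 6·(-2); (-2)·(-3) + 2·(-2)) = (-3, 2)
w3 = Hw2 = (21, 10)
The requested component of w3 is 10.

10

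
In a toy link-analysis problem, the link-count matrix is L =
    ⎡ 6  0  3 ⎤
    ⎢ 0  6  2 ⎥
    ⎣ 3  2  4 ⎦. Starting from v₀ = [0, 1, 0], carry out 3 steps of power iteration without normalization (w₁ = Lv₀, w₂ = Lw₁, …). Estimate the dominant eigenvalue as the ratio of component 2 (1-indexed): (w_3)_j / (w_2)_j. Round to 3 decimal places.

λ ≈ 7.000

w1 = Lv₀ = (0, 6, 2)
w2 = Lw1 = (6, 40, 20)
w3 = Lw2 = (96, 280, 178)
Ratio at component: 280 / 40 = 7.000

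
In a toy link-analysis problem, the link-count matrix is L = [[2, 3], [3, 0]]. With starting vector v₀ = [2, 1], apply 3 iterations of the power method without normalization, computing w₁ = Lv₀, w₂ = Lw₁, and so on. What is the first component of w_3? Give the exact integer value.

127

w1 = Lv₀ = (7, 6)
w2 = Lw1 = (32, 21)
w3 = Lw2 = (127, 96)
The requested component of w3 is 127.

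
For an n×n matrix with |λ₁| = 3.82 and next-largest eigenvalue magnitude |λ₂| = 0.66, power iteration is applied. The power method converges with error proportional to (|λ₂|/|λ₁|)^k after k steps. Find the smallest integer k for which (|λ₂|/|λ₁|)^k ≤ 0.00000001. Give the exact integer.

11

|λ₂/λ₁| = 0.66/3.82 = 0.17277
Need k ≥ ln(0.00000001) / ln(0.17277) = -18.4207 / -1.7558 ≈ 10.492
Smallest integer k satisfying the bound: 11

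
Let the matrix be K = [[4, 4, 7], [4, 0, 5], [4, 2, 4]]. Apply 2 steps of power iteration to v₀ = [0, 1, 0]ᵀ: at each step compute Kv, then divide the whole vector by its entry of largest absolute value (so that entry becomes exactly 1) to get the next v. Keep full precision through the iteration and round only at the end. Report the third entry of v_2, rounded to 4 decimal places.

Kv0 = (4.00000, 0.00000, 2.00000); divide by 4.00000 → v1 = (1.00000, 0.00000, 0.50000)
Kv1 = (7.50000, 6.50000, 6.00000); divide by 7.50000 → v2 = (1.00000, 0.86667, 0.80000)
Requested entry of v2: 24/30 = 0.8000

0.8000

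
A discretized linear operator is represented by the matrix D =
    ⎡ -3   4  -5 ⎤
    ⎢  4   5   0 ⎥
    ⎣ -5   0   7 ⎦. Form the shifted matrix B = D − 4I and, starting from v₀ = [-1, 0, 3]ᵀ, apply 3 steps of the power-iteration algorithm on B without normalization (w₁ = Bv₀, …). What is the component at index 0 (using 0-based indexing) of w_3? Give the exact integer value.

B = D − 4I has rows (-7, 4, -5); (4, 1, 0); (-5, 0, 3)
w1 = Bv₀ = ((-7)·(-1) + 4·0 + (-5)·3; 4·(-1) + 1·0 + 0·3; (-5)·(-1) + 0·0 + 3·3) = (-8, -4, 14)
w2 = Bw1 = ((-7)·(-8) + 4·(-4) + (-5)·14; 4·(-8) + 1·(-4) + 0·14; (-5)·(-8) + 0·(-4) + 3·14) = (-30, -36, 82)
w3 = Bw2 = (-344, -156, 396)
Requested component of w3: -344

-344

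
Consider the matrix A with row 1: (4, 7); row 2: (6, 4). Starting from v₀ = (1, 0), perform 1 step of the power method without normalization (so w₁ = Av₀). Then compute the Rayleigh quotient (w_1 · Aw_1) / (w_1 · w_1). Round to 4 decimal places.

w1 = Av₀ = (4·1 + 7·0; 6·1 + 4·0) = (4, 6)
Aw1 = (58, 48)
w1·Aw1 = 4·58 + 6·48 = 520; w1·w1 = 4·4 + 6·6 = 52
λ ≈ 520/52 = 10.0000

λ ≈ 10.0000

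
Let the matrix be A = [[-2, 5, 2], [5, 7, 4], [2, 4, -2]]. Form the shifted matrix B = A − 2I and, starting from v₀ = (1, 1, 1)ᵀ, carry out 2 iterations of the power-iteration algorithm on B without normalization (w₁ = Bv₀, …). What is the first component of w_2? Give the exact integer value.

62

B = A − 2I has rows (-4, 5, 2); (5, 5, 4); (2, 4, -4)
w1 = Bv₀ = (3, 14, 2)
w2 = Bw1 = (62, 93, 54)
Requested component of w2: 62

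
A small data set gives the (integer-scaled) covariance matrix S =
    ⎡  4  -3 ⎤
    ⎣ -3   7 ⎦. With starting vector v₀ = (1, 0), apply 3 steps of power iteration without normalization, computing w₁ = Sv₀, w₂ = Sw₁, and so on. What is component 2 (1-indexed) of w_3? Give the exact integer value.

w1 = Sv₀ = (4·1 + (-3)·0; (-3)·1 + 7·0) = (4, -3)
w2 = Sw1 = (4·4 + (-3)·(-3); (-3)·4 + 7·(-3)) = (25, -33)
w3 = Sw2 = (199, -306)
The requested component of w3 is -306.

-306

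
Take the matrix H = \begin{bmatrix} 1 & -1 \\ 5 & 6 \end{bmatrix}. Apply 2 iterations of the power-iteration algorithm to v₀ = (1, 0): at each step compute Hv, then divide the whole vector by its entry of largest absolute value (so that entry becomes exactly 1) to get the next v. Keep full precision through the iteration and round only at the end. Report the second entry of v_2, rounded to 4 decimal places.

Hv0 = (1.00000, 5.00000); divide by 5.00000 → v1 = (0.20000, 1.00000)
Hv1 = (-0.80000, 7.00000); divide by 7.00000 → v2 = (-0.11429, 1.00000)
Requested entry of v2: 35/35 = 1.0000

1.0000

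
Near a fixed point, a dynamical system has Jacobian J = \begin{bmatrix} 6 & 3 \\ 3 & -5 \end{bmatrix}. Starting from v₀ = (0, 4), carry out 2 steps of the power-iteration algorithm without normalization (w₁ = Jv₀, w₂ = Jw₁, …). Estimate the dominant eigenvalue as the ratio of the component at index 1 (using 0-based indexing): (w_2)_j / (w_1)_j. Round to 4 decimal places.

w1 = Jv₀ = (12, -20)
w2 = Jw1 = (12, 136)
Ratio at component: 136 / -20 = -6.8000

-6.8000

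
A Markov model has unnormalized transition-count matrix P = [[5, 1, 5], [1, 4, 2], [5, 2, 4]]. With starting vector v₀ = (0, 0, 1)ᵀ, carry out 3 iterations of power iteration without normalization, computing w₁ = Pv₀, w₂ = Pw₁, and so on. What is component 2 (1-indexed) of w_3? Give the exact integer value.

w1 = Pv₀ = (5, 2, 4)
w2 = Pw1 = (47, 21, 45)
w3 = Pw2 = (481, 221, 457)
The requested component of w3 is 221.

221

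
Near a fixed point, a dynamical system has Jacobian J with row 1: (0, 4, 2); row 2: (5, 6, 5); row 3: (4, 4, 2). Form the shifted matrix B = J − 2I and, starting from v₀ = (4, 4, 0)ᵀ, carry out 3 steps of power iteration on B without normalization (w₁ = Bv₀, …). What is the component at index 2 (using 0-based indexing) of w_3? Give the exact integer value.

2144

B = J − 2I has rows (-2, 4, 2); (5, 4, 5); (4, 4, 0)
w1 = Bv₀ = ((-2)·4 + 4·4 + 2·0; 5·4 + 4·4 + 5·0; 4·4 + 4·4 + 0·0) = (8, 36, 32)
w2 = Bw1 = ((-2)·8 + 4·36 + 2·32; 5·8 + 4·36 + 5·32; 4·8 + 4·36 + 0·32) = (192, 344, 176)
w3 = Bw2 = (1344, 3216, 2144)
Requested component of w3: 2144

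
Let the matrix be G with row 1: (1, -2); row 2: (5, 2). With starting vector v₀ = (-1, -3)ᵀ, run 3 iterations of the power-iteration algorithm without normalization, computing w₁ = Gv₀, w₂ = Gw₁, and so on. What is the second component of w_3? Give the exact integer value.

w1 = Gv₀ = (1·(-1) + (-2)·(-3); 5·(-1) + 2·(-3)) = (5, -11)
w2 = Gw1 = (1·5 + (-2)·(-11); 5·5 + 2·(-11)) = (27, 3)
w3 = Gw2 = (21, 141)
The requested component of w3 is 141.

141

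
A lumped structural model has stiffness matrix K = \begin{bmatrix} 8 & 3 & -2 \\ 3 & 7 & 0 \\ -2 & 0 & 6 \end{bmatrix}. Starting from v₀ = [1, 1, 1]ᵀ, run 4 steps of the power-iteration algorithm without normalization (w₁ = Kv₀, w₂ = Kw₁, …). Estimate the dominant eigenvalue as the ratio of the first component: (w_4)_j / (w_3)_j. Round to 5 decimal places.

λ ≈ 11.09117

w1 = Kv₀ = (8·1 + 3·1 + (-2)·1; 3·1 + 7·1 + 0·1; (-2)·1 + 0·1 + 6·1) = (9, 10, 4)
w2 = Kw1 = (8·9 + 3·10 + (-2)·4; 3·9 + 7·10 + 0·4; (-2)·9 + 0·10 + 6·4) = (94, 97, 6)
w3 = Kw2 = (1031, 961, -152)
w4 = Kw3 = (11435, 9820, -2974)
Ratio at component: 11435 / 1031 = 11.09117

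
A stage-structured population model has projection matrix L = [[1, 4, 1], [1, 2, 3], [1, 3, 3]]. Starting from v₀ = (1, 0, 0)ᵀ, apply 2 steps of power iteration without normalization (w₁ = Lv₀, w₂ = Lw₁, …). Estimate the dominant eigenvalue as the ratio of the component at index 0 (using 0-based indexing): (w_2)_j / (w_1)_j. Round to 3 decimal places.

w1 = Lv₀ = (1·1 + 4·0 + 1·0; 1·1 + 2·0 + 3·0; 1·1 + 3·0 + 3·0) = (1, 1, 1)
w2 = Lw1 = (1·1 + 4·1 + 1·1; 1·1 + 2·1 + 3·1; 1·1 + 3·1 + 3·1) = (6, 6, 7)
Ratio at component: 6 / 1 = 6.000

λ ≈ 6.000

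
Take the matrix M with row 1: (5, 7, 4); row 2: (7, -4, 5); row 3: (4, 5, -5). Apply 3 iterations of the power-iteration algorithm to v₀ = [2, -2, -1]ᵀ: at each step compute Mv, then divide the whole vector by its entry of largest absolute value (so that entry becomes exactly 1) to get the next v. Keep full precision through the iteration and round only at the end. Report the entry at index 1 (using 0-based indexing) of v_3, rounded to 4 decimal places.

1.0000

Mv0 = (-8.00000, 17.00000, 3.00000); divide by 17.00000 → v1 = (-0.47059, 1.00000, 0.17647)
Mv1 = (5.35294, -6.41176, 2.23529); divide by -6.41176 → v2 = (-0.83486, 1.00000, -0.34862)
Mv2 = (1.43119, -11.58716, 3.40367); divide by -11.58716 → v3 = (-0.12352, 1.00000, -0.29375)
Requested entry of v3: 1263/1263 = 1.0000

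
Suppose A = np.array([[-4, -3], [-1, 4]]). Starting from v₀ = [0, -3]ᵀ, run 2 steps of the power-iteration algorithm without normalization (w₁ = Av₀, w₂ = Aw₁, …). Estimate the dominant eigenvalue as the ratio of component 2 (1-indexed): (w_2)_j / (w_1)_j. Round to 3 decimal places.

4.750

w1 = Av₀ = ((-4)·0 + (-3)·(-3); (-1)·0 + 4·(-3)) = (9, -12)
w2 = Aw1 = ((-4)·9 + (-3)·(-12); (-1)·9 + 4·(-12)) = (0, -57)
Ratio at component: -57 / -12 = 4.750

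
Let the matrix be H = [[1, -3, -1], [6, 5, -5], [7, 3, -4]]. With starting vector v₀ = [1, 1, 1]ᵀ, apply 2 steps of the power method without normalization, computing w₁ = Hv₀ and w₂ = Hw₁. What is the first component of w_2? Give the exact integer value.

w1 = Hv₀ = (1·1 + (-3)·1 + (-1)·1; 6·1 + 5·1 + (-5)·1; 7·1 + 3·1 + (-4)·1) = (-3, 6, 6)
w2 = Hw1 = (1·(-3) + (-3)·6 + (-1)·6; 6·(-3) + 5·6 + (-5)·6; 7·(-3) + 3·6 + (-4)·6) = (-27, -18, -27)
The requested component of w2 is -27.

-27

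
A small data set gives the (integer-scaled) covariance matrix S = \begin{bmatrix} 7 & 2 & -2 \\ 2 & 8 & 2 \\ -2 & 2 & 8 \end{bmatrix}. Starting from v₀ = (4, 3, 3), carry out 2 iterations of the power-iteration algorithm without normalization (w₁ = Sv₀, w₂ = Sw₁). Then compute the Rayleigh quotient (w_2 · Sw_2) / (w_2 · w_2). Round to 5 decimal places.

9.79187

w1 = Sv₀ = (7·4 + 2·3 + (-2)·3; 2·4 + 8·3 + 2·3; (-2)·4 + 2·3 + 8·3) = (28, 38, 22)
w2 = Sw1 = (7·28 + 2·38 + (-2)·22; 2·28 + 8·38 + 2·22; (-2)·28 + 2·38 + 8·22) = (228, 404, 196)
Sw2 = (2012, 4080, 1920)
w2·Sw2 = 228·2012 + 404·4080 + 196·1920 = 2483376; w2·w2 = 228·228 + 404·404 + 196·196 = 253616
λ ≈ 2483376/253616 = 9.79187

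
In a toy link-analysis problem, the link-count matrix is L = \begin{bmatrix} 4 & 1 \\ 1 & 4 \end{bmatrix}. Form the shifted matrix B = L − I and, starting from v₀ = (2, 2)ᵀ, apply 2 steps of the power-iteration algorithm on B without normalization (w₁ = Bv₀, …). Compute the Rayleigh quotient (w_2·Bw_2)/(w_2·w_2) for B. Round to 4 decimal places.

B = L − I has rows (3, 1); (1, 3)
w1 = Bv₀ = (8, 8)
w2 = Bw1 = (32, 32)
Bw2 = (128, 128)
w2·Bw2 = 8192; w2·w2 = 2048; μ ≈ 8192/2048 = 4.0000

μ ≈ 4.0000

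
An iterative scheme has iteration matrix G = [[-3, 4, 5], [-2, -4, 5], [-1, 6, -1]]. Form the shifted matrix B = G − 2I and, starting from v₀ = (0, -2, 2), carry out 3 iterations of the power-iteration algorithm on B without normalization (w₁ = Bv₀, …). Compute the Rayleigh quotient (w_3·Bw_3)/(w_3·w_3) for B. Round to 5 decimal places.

B = G − 2I has rows (-5, 4, 5); (-2, -6, 5); (-1, 6, -3)
w1 = Bv₀ = (2, 22, -18)
w2 = Bw1 = (-12, -226, 184)
w3 = Bw2 = (76, 2300, -1896)
Bw3 = (-660, -23432, 19412)
w3·Bw3 = -90748912; w3·w3 = 8890592; μ ≈ -90748912/8890592 = -10.20730

μ ≈ -10.20730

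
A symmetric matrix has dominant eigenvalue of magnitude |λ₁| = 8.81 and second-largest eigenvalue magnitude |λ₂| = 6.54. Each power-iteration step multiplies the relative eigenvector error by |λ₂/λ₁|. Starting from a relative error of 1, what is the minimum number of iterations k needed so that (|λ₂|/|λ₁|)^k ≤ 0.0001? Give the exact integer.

31

|λ₂/λ₁| = 6.54/8.81 = 0.74234
Need k ≥ ln(0.0001) / ln(0.74234) = -9.2103 / -0.2980 ≈ 30.912
Smallest integer k satisfying the bound: 31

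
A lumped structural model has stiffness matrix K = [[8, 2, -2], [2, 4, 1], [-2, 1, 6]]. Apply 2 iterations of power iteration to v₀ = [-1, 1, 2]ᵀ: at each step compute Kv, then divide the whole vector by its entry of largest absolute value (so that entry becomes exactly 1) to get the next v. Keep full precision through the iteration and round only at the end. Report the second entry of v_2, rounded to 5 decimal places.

Kv0 = (-10.000000, 4.000000, 15.000000); divide by 15.000000 → v1 = (-0.666667, 0.266667, 1.000000)
Kv1 = (-6.800000, 0.733333, 7.600000); divide by 7.600000 → v2 = (-0.894737, 0.096491, 1.000000)
Requested entry of v2: 11/114 = 0.09649

0.09649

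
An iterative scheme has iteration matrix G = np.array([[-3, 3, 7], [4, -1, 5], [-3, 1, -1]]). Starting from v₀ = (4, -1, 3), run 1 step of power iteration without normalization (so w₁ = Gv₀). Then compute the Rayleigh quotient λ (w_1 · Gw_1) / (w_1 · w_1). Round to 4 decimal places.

-2.6596

w1 = Gv₀ = ((-3)·4 + 3·(-1) + 7·3; 4·4 + (-1)·(-1) + 5·3; (-3)·4 + 1·(-1) + (-1)·3) = (6, 32, -16)
Gw1 = (-34, -88, 30)
w1·Gw1 = 6·(-34) + 32·(-88) + (-16)·30 = -3500; w1·w1 = 6·6 + 32·32 + (-16)·(-16) = 1316
λ ≈ -3500/1316 = -2.6596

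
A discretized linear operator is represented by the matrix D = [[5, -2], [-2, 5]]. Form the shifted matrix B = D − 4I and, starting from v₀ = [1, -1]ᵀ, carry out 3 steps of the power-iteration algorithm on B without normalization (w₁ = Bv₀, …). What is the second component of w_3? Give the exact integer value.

B = D − 4I has rows (1, -2); (-2, 1)
w1 = Bv₀ = (1·1 + (-2)·(-1); (-2)·1 + 1·(-1)) = (3, -3)
w2 = Bw1 = (1·3 + (-2)·(-3); (-2)·3 + 1·(-3)) = (9, -9)
w3 = Bw2 = (27, -27)
Requested component of w3: -27

-27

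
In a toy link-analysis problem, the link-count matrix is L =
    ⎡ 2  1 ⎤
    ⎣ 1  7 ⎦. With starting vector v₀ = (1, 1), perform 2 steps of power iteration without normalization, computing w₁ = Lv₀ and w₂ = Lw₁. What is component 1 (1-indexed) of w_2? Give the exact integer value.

14

w1 = Lv₀ = (2·1 + 1·1; 1·1 + 7·1) = (3, 8)
w2 = Lw1 = (2·3 + 1·8; 1·3 + 7·8) = (14, 59)
The requested component of w2 is 14.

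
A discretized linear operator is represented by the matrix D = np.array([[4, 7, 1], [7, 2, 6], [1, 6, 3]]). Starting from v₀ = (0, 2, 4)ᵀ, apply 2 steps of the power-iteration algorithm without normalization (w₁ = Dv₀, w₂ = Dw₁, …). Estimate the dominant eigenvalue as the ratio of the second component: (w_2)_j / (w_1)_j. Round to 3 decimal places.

λ ≈ 11.643

w1 = Dv₀ = (18, 28, 24)
w2 = Dw1 = (292, 326, 258)
Ratio at component: 326 / 28 = 11.643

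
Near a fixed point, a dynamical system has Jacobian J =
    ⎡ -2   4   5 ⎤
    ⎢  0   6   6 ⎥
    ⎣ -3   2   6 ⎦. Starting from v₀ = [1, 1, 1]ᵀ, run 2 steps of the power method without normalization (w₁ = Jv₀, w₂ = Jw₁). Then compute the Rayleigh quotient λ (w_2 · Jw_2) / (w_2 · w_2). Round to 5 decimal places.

w1 = Jv₀ = (7, 12, 5)
w2 = Jw1 = (59, 102, 33)
Jw2 = (455, 810, 225)
w2·Jw2 = 59·455 + 102·810 + 33·225 = 116890; w2·w2 = 59·59 + 102·102 + 33·33 = 14974
λ ≈ 116890/14974 = 7.80620

λ ≈ 7.80620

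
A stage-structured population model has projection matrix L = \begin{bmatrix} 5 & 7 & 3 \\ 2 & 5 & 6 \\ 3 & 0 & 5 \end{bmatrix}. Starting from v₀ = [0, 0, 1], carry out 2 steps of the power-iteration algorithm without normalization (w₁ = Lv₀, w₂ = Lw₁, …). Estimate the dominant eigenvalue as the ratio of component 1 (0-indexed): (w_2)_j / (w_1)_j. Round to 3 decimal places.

w1 = Lv₀ = (5·0 + 7·0 + 3·1; 2·0 + 5·0 + 6·1; 3·0 + 0·0 + 5·1) = (3, 6, 5)
w2 = Lw1 = (5·3 + 7·6 + 3·5; 2·3 + 5·6 + 6·5; 3·3 + 0·6 + 5·5) = (72, 66, 34)
Ratio at component: 66 / 6 = 11.000

11.000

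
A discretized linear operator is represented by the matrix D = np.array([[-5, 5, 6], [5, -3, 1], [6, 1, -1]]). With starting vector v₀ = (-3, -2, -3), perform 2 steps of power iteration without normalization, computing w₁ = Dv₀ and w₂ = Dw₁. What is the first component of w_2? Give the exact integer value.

w1 = Dv₀ = (-13, -12, -17)
w2 = Dw1 = (-97, -46, -73)
The requested component of w2 is -97.

-97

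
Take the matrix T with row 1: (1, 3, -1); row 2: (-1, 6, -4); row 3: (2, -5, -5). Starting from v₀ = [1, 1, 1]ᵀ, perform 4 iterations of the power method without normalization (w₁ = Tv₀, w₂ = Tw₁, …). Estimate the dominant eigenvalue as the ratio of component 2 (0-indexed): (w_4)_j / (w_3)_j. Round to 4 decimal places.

-4.9886

w1 = Tv₀ = (1·1 + 3·1 + (-1)·1; (-1)·1 + 6·1 + (-4)·1; 2·1 + (-5)·1 + (-5)·1) = (3, 1, -8)
w2 = Tw1 = (1·3 + 3·1 + (-1)·(-8); (-1)·3 + 6·1 + (-4)·(-8); 2·3 + (-5)·1 + (-5)·(-8)) = (14, 35, 41)
w3 = Tw2 = (78, 32, -352)
w4 = Tw3 = (526, 1522, 1756)
Ratio at component: 1756 / -352 = -4.9886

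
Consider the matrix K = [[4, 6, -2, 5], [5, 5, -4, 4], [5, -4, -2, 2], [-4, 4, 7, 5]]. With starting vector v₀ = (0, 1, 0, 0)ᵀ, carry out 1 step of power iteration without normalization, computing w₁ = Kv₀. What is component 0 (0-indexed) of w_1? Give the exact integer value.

w1 = Kv₀ = (4·0 + 6·1 + (-2)·0 + 5·0; 5·0 + 5·1 + (-4)·0 + 4·0; 5·0 + (-4)·1 + (-2)·0 + 2·0; (-4)·0 + 4·1 + 7·0 + 5·0) = (6, 5, -4, 4)
The requested component of w1 is 6.

6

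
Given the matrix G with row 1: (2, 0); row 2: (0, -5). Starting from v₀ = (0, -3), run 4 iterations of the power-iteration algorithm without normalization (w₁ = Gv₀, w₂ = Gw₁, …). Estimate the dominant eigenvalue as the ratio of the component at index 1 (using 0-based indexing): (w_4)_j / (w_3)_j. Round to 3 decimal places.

-5.000

w1 = Gv₀ = (0, 15)
w2 = Gw1 = (0, -75)
w3 = Gw2 = (0, 375)
w4 = Gw3 = (0, -1875)
Ratio at component: -1875 / 375 = -5.000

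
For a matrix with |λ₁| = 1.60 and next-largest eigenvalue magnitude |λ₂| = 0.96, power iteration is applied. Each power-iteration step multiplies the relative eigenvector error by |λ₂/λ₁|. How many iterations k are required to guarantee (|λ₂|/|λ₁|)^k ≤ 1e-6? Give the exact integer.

28

|λ₂/λ₁| = 0.96/1.60 = 0.60000
Need k ≥ ln(1e-6) / ln(0.60000) = -13.8155 / -0.5108 ≈ 27.045
Smallest integer k satisfying the bound: 28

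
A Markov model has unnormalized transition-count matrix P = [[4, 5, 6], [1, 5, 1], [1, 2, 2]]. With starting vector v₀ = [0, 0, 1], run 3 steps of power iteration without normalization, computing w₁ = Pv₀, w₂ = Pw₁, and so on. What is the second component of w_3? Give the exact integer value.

w1 = Pv₀ = (6, 1, 2)
w2 = Pw1 = (41, 13, 12)
w3 = Pw2 = (301, 118, 91)
The requested component of w3 is 118.

118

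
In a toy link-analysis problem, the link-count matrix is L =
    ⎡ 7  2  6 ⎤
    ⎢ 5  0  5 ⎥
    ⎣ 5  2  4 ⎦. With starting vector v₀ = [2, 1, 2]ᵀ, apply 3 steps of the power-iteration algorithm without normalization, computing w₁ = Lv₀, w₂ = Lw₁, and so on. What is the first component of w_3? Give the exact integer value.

4532

w1 = Lv₀ = (28, 20, 20)
w2 = Lw1 = (356, 240, 260)
w3 = Lw2 = (4532, 3080, 3300)
The requested component of w3 is 4532.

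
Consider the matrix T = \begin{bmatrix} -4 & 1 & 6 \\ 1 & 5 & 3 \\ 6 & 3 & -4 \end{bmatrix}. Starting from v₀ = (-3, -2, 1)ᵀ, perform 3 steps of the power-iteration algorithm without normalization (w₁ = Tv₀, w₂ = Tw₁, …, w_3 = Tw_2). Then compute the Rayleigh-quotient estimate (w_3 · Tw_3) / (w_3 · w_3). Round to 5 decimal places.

w1 = Tv₀ = ((-4)·(-3) + 1·(-2) + 6·1; 1·(-3) + 5·(-2) + 3·1; 6·(-3) + 3·(-2) + (-4)·1) = (16, -10, -28)
w2 = Tw1 = ((-4)·16 + 1·(-10) + 6·(-28); 1·16 + 5·(-10) + 3·(-28); 6·16 + 3·(-10) + (-4)·(-28)) = (-242, -118, 178)
w3 = Tw2 = (1918, -298, -2518)
Tw3 = (-23078, -7126, 20686)
w3·Tw3 = 1918·(-23078) + (-298)·(-7126) + (-2518)·20686 = -94227404; w3·w3 = 1918·1918 + (-298)·(-298) + (-2518)·(-2518) = 10107852
λ ≈ -94227404/10107852 = -9.32220

λ ≈ -9.32220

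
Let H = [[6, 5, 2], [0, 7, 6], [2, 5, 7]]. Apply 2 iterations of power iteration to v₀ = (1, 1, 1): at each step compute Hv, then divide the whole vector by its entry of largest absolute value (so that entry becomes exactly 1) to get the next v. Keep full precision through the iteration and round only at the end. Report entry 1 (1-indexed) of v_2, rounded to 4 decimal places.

0.9048

Hv0 = (13.00000, 13.00000, 14.00000); divide by 14.00000 → v1 = (0.92857, 0.92857, 1.00000)
Hv1 = (12.21429, 12.50000, 13.50000); divide by 13.50000 → v2 = (0.90476, 0.92593, 1.00000)
Requested entry of v2: 171/189 = 0.9048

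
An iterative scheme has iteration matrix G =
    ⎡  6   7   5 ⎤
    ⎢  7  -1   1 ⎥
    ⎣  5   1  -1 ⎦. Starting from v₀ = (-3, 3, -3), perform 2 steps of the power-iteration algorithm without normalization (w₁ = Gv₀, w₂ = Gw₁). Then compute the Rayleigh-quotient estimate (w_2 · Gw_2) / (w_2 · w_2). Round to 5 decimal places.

λ ≈ 10.40678

w1 = Gv₀ = (-12, -27, -9)
w2 = Gw1 = (-306, -66, -78)
Gw2 = (-2688, -2154, -1518)
w2·Gw2 = (-306)·(-2688) + (-66)·(-2154) + (-78)·(-1518) = 1083096; w2·w2 = (-306)·(-306) + (-66)·(-66) + (-78)·(-78) = 104076
λ ≈ 1083096/104076 = 10.40678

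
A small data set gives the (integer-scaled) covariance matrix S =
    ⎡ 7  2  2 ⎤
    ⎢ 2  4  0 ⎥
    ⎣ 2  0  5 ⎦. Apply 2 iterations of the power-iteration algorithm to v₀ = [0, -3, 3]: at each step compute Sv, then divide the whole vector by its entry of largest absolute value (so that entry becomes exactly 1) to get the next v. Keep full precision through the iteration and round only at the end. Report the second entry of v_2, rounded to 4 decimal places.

Sv0 = (0.00000, -12.00000, 15.00000); divide by 15.00000 → v1 = (0.00000, -0.80000, 1.00000)
Sv1 = (0.40000, -3.20000, 5.00000); divide by 5.00000 → v2 = (0.08000, -0.64000, 1.00000)
Requested entry of v2: -48/75 = -0.6400

-0.6400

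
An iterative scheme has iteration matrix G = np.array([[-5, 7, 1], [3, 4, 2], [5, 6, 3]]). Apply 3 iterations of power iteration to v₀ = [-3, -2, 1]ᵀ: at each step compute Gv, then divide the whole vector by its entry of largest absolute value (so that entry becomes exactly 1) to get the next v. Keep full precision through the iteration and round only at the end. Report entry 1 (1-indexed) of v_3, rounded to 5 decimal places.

Gv0 = (2.000000, -15.000000, -24.000000); divide by -24.000000 → v1 = (-0.083333, 0.625000, 1.000000)
Gv1 = (5.791667, 4.250000, 6.333333); divide by 6.333333 → v2 = (0.914474, 0.671053, 1.000000)
Gv2 = (1.125000, 7.427632, 11.598684); divide by 11.598684 → v3 = (0.096994, 0.640386, 1.000000)
Requested entry of v3: -171/-1763 = 0.09699

0.09699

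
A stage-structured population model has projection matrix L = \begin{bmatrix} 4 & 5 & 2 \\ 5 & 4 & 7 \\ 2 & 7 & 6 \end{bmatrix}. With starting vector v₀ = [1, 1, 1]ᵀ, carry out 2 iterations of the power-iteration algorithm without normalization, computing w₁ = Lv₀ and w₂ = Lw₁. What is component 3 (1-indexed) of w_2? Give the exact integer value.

224

w1 = Lv₀ = (4·1 + 5·1 + 2·1; 5·1 + 4·1 + 7·1; 2·1 + 7·1 + 6·1) = (11, 16, 15)
w2 = Lw1 = (4·11 + 5·16 + 2·15; 5·11 + 4·16 + 7·15; 2·11 + 7·16 + 6·15) = (154, 224, 224)
The requested component of w2 is 224.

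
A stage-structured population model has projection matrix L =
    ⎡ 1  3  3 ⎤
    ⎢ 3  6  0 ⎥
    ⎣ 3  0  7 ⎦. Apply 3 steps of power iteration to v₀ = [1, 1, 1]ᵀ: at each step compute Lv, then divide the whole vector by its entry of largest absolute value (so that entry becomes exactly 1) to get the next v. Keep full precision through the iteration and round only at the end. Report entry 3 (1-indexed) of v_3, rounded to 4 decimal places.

1.0000

Lv0 = (7.00000, 9.00000, 10.00000); divide by 10.00000 → v1 = (0.70000, 0.90000, 1.00000)
Lv1 = (6.40000, 7.50000, 9.10000); divide by 9.10000 → v2 = (0.70330, 0.82418, 1.00000)
Lv2 = (6.17582, 7.05495, 9.10989); divide by 9.10989 → v3 = (0.67793, 0.77443, 1.00000)
Requested entry of v3: 829/829 = 1.0000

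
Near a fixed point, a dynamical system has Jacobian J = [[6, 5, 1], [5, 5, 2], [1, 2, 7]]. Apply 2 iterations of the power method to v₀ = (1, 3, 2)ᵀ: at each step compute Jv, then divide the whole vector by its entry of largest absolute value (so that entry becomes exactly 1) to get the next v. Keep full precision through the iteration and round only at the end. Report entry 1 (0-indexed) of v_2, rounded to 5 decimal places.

0.99283

Jv0 = (23.000000, 24.000000, 21.000000); divide by 24.000000 → v1 = (0.958333, 1.000000, 0.875000)
Jv1 = (11.625000, 11.541667, 9.083333); divide by 11.625000 → v2 = (1.000000, 0.992832, 0.781362)
Requested entry of v2: 277/279 = 0.99283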